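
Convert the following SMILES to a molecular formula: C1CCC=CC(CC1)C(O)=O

C9H14O2

Heavy atoms from the SMILES: 9 C, 2 O.
Implicit hydrogens by atom environment:
  5 × C: 2 H each → 10
  3 × C: 1 H each → 3
  1 × C: no H
  1 × O: 1 H
  1 × O: no H
  Total hydrogens = 14.
Molecular formula: C9H14O2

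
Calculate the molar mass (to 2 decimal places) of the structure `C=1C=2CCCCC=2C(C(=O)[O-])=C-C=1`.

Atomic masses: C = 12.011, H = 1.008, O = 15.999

Molecular formula: C11H11O2-.
M = 11×12.011 + 11×1.008 + 2×15.999 = 175.21 g/mol.

175.21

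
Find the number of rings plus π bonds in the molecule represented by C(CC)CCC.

Molecular formula from the SMILES: C6H14.
DoU = (2C + 2 + N − H − X)/2 = (2·6 + 2 + 0 − 14 − 0)/2 = 0/2 = 0.
(Structurally: 0 ring(s) + 0 π bond(s) = 0.)

0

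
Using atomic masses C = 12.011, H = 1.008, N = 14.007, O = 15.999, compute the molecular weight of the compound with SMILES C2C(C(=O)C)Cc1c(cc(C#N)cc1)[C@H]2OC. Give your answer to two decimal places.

Molecular formula: C14H15NO2.
M = 14×12.011 + 15×1.008 + 1×14.007 + 2×15.999 = 229.28 g/mol.

229.28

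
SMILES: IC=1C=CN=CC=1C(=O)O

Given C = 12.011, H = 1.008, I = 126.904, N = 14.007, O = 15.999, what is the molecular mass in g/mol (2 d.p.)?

249.01

Molecular formula: C6H4INO2.
M = 6×12.011 + 4×1.008 + 1×126.904 + 1×14.007 + 2×15.999 = 249.01 g/mol.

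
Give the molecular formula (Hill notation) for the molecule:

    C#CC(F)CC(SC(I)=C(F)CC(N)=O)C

Heavy atoms from the SMILES: 10 C, 2 F, 1 I, 1 N, 1 O, 1 S.
Implicit hydrogens by atom environment:
  4 × C: no H
  3 × C: 1 H each → 3
  2 × C: 2 H each → 4
  2 × F: no H
  1 × C: 3 H
  1 × I: no H
  1 × N: 2 H
  1 × O: no H
  1 × S: no H
  Total hydrogens = 12.
Molecular formula: C10H12F2INOS

C10H12F2INOS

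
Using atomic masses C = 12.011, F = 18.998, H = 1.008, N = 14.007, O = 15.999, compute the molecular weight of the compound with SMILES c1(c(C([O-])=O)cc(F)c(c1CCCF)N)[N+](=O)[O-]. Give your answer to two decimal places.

259.19

Molecular formula: C10H9F2N2O4-.
M = 10×12.011 + 2×18.998 + 9×1.008 + 2×14.007 + 4×15.999 = 259.19 g/mol.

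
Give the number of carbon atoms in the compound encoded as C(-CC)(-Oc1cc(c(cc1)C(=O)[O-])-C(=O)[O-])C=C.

13

The symbol for carbon appears 13 times in the SMILES. Lowercase c denotes aromatic carbon and counts toward C.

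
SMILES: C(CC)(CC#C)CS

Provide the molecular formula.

C7H12S

Heavy atoms from the SMILES: 7 C, 1 S.
Implicit hydrogens by atom environment:
  3 × C: 2 H each → 6
  2 × C: 1 H each → 2
  1 × C: 3 H
  1 × C: no H
  1 × S: 1 H
  Total hydrogens = 12.
Molecular formula: C7H12S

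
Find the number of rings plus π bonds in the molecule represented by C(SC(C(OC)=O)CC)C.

1

Molecular formula from the SMILES: C7H14O2S.
DoU = (2C + 2 + N − H − X)/2 = (2·7 + 2 + 0 − 14 − 0)/2 = 2/2 = 1.
(Structurally: 0 ring(s) + 1 π bond(s) = 1.)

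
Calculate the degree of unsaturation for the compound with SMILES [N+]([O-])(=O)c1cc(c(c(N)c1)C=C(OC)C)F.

6

Molecular formula from the SMILES: C10H11FN2O3.
DoU = (2C + 2 + N − H − X)/2 = (2·10 + 2 + 2 − 11 − 1)/2 = 12/2 = 6.
(Structurally: 1 ring(s) + 5 π bond(s) = 6.)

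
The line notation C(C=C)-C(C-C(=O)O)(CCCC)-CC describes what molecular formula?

C12H22O2

Heavy atoms from the SMILES: 12 C, 2 O.
Implicit hydrogens by atom environment:
  7 × C: 2 H each → 14
  2 × C: 3 H each → 6
  2 × C: no H
  1 × C: 1 H
  1 × O: 1 H
  1 × O: no H
  Total hydrogens = 22.
Molecular formula: C12H22O2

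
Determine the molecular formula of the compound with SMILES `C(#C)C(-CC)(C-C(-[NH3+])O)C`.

Heavy atoms from the SMILES: 8 C, 1 N, 1 O.
Implicit hydrogens by atom environment:
  2 × C: 3 H each → 6
  2 × C: 2 H each → 4
  2 × C: 1 H each → 2
  2 × C: no H
  1 × N (charge +1): 3 H
  1 × O: 1 H
  Total hydrogens = 16.
Net charge +1.
Molecular formula: C8H16NO+

C8H16NO+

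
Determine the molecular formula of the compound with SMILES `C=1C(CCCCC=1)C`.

C8H14

Heavy atoms from the SMILES: 8 C.
Implicit hydrogens by atom environment:
  4 × C: 2 H each → 8
  3 × C: 1 H each → 3
  1 × C: 3 H
  Total hydrogens = 14.
Molecular formula: C8H14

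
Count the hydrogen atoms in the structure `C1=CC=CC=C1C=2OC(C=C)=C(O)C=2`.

Hydrogens are implicit in SMILES; fill each atom to its normal valence:
  6 × C (aromatic): 1 H each → 6
  4 × C (aromatic): no H
  1 × C: 2 H
  1 × C: 1 H
  1 × O: 1 H
  1 × O (aromatic): no H
  Total hydrogens = 10.

10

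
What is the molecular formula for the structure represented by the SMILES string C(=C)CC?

Heavy atoms from the SMILES: 4 C.
Implicit hydrogens by atom environment:
  2 × C: 2 H each → 4
  1 × C: 3 H
  1 × C: 1 H
  Total hydrogens = 8.
Molecular formula: C4H8

C4H8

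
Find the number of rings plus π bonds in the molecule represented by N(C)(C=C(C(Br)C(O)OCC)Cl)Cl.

Molecular formula from the SMILES: C7H12BrCl2NO2.
DoU = (2C + 2 + N − H − X)/2 = (2·7 + 2 + 1 − 12 − 3)/2 = 2/2 = 1.
(Structurally: 0 ring(s) + 1 π bond(s) = 1.)

1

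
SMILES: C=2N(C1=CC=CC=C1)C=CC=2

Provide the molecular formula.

Heavy atoms from the SMILES: 10 C, 1 N.
Implicit hydrogens by atom environment:
  9 × C (aromatic): 1 H each → 9
  1 × C (aromatic): no H
  1 × N (aromatic): no H
  Total hydrogens = 9.
Molecular formula: C10H9N

C10H9N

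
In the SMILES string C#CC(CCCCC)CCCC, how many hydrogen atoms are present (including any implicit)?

22

Hydrogens are implicit in SMILES; fill each atom to its normal valence:
  7 × C: 2 H each → 14
  2 × C: 3 H each → 6
  2 × C: 1 H each → 2
  1 × C: no H
  Total hydrogens = 22.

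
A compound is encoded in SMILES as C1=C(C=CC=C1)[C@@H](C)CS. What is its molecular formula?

C9H12S

Heavy atoms from the SMILES: 9 C, 1 S.
Implicit hydrogens by atom environment:
  5 × C (aromatic): 1 H each → 5
  1 × C: 3 H
  1 × C: 2 H
  1 × C: 1 H
  1 × C (aromatic): no H
  1 × S: 1 H
  Total hydrogens = 12.
Molecular formula: C9H12S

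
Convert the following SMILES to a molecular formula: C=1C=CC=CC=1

Heavy atoms from the SMILES: 6 C.
Implicit hydrogens by atom environment:
  6 × C (aromatic): 1 H each → 6
  Total hydrogens = 6.
Molecular formula: C6H6

C6H6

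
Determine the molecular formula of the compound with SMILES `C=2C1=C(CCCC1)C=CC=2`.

Heavy atoms from the SMILES: 10 C.
Implicit hydrogens by atom environment:
  4 × C: 2 H each → 8
  4 × C (aromatic): 1 H each → 4
  2 × C (aromatic): no H
  Total hydrogens = 12.
Molecular formula: C10H12

C10H12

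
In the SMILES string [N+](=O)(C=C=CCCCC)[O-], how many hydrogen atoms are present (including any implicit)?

Hydrogens are implicit in SMILES; fill each atom to its normal valence:
  3 × C: 2 H each → 6
  2 × C: 1 H each → 2
  1 × C: 3 H
  1 × C: no H
  1 × N (charge +1): no H
  1 × O: no H
  1 × O (charge -1): no H
  Total hydrogens = 11.

11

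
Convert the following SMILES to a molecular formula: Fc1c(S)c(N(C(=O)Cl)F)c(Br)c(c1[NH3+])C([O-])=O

C8H4BrClF2N2O3S

Heavy atoms from the SMILES: 1 Br, 8 C, 1 Cl, 2 F, 2 N, 3 O, 1 S.
Implicit hydrogens by atom environment:
  6 × C (aromatic): no H
  2 × C: no H
  2 × F: no H
  2 × O: no H
  1 × Br: no H
  1 × Cl: no H
  1 × N (charge +1): 3 H
  1 × N: no H
  1 × O (charge -1): no H
  1 × S: 1 H
  Total hydrogens = 4.
Molecular formula: C8H4BrClF2N2O3S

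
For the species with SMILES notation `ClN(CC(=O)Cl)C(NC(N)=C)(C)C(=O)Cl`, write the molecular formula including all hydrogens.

C7H10Cl3N3O2

Heavy atoms from the SMILES: 7 C, 3 Cl, 3 N, 2 O.
Implicit hydrogens by atom environment:
  4 × C: no H
  3 × Cl: no H
  2 × C: 2 H each → 4
  2 × O: no H
  1 × C: 3 H
  1 × N: 2 H
  1 × N: 1 H
  1 × N: no H
  Total hydrogens = 10.
Molecular formula: C7H10Cl3N3O2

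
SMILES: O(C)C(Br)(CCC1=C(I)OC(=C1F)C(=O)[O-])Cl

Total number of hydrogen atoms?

7

Hydrogens are implicit in SMILES; fill each atom to its normal valence:
  4 × C (aromatic): no H
  2 × C: 2 H each → 4
  2 × C: no H
  2 × O: no H
  1 × Br: no H
  1 × C: 3 H
  1 × Cl: no H
  1 × F: no H
  1 × I: no H
  1 × O (aromatic): no H
  1 × O (charge -1): no H
  Total hydrogens = 7.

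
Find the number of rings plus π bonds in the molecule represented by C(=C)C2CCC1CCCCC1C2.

Molecular formula from the SMILES: C12H20.
DoU = (2C + 2 + N − H − X)/2 = (2·12 + 2 + 0 − 20 − 0)/2 = 6/2 = 3.
(Structurally: 2 ring(s) + 1 π bond(s) = 3.)

3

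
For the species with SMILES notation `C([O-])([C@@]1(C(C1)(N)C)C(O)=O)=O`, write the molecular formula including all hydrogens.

Heavy atoms from the SMILES: 6 C, 1 N, 4 O.
Implicit hydrogens by atom environment:
  4 × C: no H
  2 × O: no H
  1 × C: 3 H
  1 × C: 2 H
  1 × N: 2 H
  1 × O: 1 H
  1 × O (charge -1): no H
  Total hydrogens = 8.
Net charge -1.
Molecular formula: C6H8NO4-

C6H8NO4-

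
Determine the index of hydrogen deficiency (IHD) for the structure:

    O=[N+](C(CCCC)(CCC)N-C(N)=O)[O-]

2

Molecular formula from the SMILES: C9H19N3O3.
DoU = (2C + 2 + N − H − X)/2 = (2·9 + 2 + 3 − 19 − 0)/2 = 4/2 = 2.
(Structurally: 0 ring(s) + 2 π bond(s) = 2.)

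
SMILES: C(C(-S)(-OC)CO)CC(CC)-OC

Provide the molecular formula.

C9H20O3S

Heavy atoms from the SMILES: 9 C, 3 O, 1 S.
Implicit hydrogens by atom environment:
  4 × C: 2 H each → 8
  3 × C: 3 H each → 9
  2 × O: no H
  1 × C: 1 H
  1 × C: no H
  1 × O: 1 H
  1 × S: 1 H
  Total hydrogens = 20.
Molecular formula: C9H20O3S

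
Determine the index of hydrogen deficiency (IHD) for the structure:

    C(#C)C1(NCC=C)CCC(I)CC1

4

Molecular formula from the SMILES: C11H16IN.
DoU = (2C + 2 + N − H − X)/2 = (2·11 + 2 + 1 − 16 − 1)/2 = 8/2 = 4.
(Structurally: 1 ring(s) + 3 π bond(s) = 4.)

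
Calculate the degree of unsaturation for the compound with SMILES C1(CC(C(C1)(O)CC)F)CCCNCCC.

Molecular formula from the SMILES: C13H26FNO.
DoU = (2C + 2 + N − H − X)/2 = (2·13 + 2 + 1 − 26 − 1)/2 = 2/2 = 1.
(Structurally: 1 ring(s) + 0 π bond(s) = 1.)

1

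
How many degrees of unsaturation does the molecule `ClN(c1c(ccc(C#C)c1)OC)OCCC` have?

6

Molecular formula from the SMILES: C12H14ClNO2.
DoU = (2C + 2 + N − H − X)/2 = (2·12 + 2 + 1 − 14 − 1)/2 = 12/2 = 6.
(Structurally: 1 ring(s) + 5 π bond(s) = 6.)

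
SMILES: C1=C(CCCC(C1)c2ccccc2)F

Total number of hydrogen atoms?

15

Hydrogens are implicit in SMILES; fill each atom to its normal valence:
  5 × C (aromatic): 1 H each → 5
  4 × C: 2 H each → 8
  2 × C: 1 H each → 2
  1 × C: no H
  1 × C (aromatic): no H
  1 × F: no H
  Total hydrogens = 15.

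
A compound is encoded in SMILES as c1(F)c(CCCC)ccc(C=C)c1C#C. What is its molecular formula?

Heavy atoms from the SMILES: 14 C, 1 F.
Implicit hydrogens by atom environment:
  4 × C: 2 H each → 8
  4 × C (aromatic): no H
  2 × C (aromatic): 1 H each → 2
  2 × C: 1 H each → 2
  1 × C: 3 H
  1 × C: no H
  1 × F: no H
  Total hydrogens = 15.
Molecular formula: C14H15F

C14H15F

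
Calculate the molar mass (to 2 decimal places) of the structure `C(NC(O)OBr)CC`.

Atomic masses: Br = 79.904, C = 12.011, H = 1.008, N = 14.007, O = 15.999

Molecular formula: C4H10BrNO2.
M = 1×79.904 + 4×12.011 + 10×1.008 + 1×14.007 + 2×15.999 = 184.03 g/mol.

184.03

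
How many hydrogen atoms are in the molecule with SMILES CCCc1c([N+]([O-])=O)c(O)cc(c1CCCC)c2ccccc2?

23

Hydrogens are implicit in SMILES; fill each atom to its normal valence:
  6 × C (aromatic): 1 H each → 6
  6 × C (aromatic): no H
  5 × C: 2 H each → 10
  2 × C: 3 H each → 6
  1 × N (charge +1): no H
  1 × O: 1 H
  1 × O: no H
  1 × O (charge -1): no H
  Total hydrogens = 23.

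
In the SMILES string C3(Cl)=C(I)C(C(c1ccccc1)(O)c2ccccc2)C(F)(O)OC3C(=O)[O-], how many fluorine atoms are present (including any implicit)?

The symbol for fluorine appears 1 time in the SMILES.

1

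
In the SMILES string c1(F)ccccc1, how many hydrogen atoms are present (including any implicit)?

Hydrogens are implicit in SMILES; fill each atom to its normal valence:
  5 × C (aromatic): 1 H each → 5
  1 × C (aromatic): no H
  1 × F: no H
  Total hydrogens = 5.

5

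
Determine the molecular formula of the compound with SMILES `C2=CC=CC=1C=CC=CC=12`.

Heavy atoms from the SMILES: 10 C.
Implicit hydrogens by atom environment:
  8 × C (aromatic): 1 H each → 8
  2 × C (aromatic): no H
  Total hydrogens = 8.
Molecular formula: C10H8

C10H8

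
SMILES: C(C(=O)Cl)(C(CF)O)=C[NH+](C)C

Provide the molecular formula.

Heavy atoms from the SMILES: 7 C, 1 Cl, 1 F, 1 N, 2 O.
Implicit hydrogens by atom environment:
  2 × C: 3 H each → 6
  2 × C: 1 H each → 2
  2 × C: no H
  1 × C: 2 H
  1 × Cl: no H
  1 × F: no H
  1 × N (charge +1): 1 H
  1 × O: 1 H
  1 × O: no H
  Total hydrogens = 12.
Net charge +1.
Molecular formula: C7H12ClFNO2+

C7H12ClFNO2+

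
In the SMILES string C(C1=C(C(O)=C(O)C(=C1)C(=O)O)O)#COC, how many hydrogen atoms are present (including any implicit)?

8

Hydrogens are implicit in SMILES; fill each atom to its normal valence:
  5 × C (aromatic): no H
  4 × O: 1 H each → 4
  3 × C: no H
  2 × O: no H
  1 × C: 3 H
  1 × C (aromatic): 1 H
  Total hydrogens = 8.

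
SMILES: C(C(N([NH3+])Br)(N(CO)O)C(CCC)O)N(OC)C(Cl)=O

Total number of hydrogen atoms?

Hydrogens are implicit in SMILES; fill each atom to its normal valence:
  4 × C: 2 H each → 8
  3 × N: no H
  3 × O: 1 H each → 3
  2 × C: 3 H each → 6
  2 × C: no H
  2 × O: no H
  1 × Br: no H
  1 × C: 1 H
  1 × Cl: no H
  1 × N (charge +1): 3 H
  Total hydrogens = 21.

21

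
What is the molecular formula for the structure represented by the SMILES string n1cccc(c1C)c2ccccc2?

Heavy atoms from the SMILES: 12 C, 1 N.
Implicit hydrogens by atom environment:
  8 × C (aromatic): 1 H each → 8
  3 × C (aromatic): no H
  1 × C: 3 H
  1 × N (aromatic): no H
  Total hydrogens = 11.
Molecular formula: C12H11N

C12H11N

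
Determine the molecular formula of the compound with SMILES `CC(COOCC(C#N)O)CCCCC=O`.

Heavy atoms from the SMILES: 11 C, 1 N, 4 O.
Implicit hydrogens by atom environment:
  6 × C: 2 H each → 12
  3 × C: 1 H each → 3
  3 × O: no H
  1 × C: 3 H
  1 × C: no H
  1 × N: no H
  1 × O: 1 H
  Total hydrogens = 19.
Molecular formula: C11H19NO4

C11H19NO4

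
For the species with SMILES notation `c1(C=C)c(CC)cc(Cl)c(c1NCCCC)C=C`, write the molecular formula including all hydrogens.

C16H22ClN

Heavy atoms from the SMILES: 16 C, 1 Cl, 1 N.
Implicit hydrogens by atom environment:
  6 × C: 2 H each → 12
  5 × C (aromatic): no H
  2 × C: 3 H each → 6
  2 × C: 1 H each → 2
  1 × C (aromatic): 1 H
  1 × Cl: no H
  1 × N: 1 H
  Total hydrogens = 22.
Molecular formula: C16H22ClN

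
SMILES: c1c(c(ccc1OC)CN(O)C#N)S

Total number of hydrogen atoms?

Hydrogens are implicit in SMILES; fill each atom to its normal valence:
  3 × C (aromatic): 1 H each → 3
  3 × C (aromatic): no H
  2 × N: no H
  1 × C: 3 H
  1 × C: 2 H
  1 × C: no H
  1 × O: 1 H
  1 × O: no H
  1 × S: 1 H
  Total hydrogens = 10.

10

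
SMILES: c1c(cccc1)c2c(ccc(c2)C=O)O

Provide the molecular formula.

C13H10O2

Heavy atoms from the SMILES: 13 C, 2 O.
Implicit hydrogens by atom environment:
  8 × C (aromatic): 1 H each → 8
  4 × C (aromatic): no H
  1 × C: 1 H
  1 × O: 1 H
  1 × O: no H
  Total hydrogens = 10.
Molecular formula: C13H10O2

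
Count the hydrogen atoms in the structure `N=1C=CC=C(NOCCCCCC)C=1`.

Hydrogens are implicit in SMILES; fill each atom to its normal valence:
  5 × C: 2 H each → 10
  4 × C (aromatic): 1 H each → 4
  1 × C: 3 H
  1 × C (aromatic): no H
  1 × N: 1 H
  1 × N (aromatic): no H
  1 × O: no H
  Total hydrogens = 18.

18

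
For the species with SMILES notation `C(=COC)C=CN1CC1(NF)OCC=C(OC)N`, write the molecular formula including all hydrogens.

Heavy atoms from the SMILES: 11 C, 1 F, 3 N, 3 O.
Implicit hydrogens by atom environment:
  5 × C: 1 H each → 5
  3 × O: no H
  2 × C: 3 H each → 6
  2 × C: 2 H each → 4
  2 × C: no H
  1 × F: no H
  1 × N: 2 H
  1 × N: 1 H
  1 × N: no H
  Total hydrogens = 18.
Molecular formula: C11H18FN3O3

C11H18FN3O3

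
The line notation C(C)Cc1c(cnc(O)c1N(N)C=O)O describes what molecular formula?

Heavy atoms from the SMILES: 9 C, 3 N, 3 O.
Implicit hydrogens by atom environment:
  4 × C (aromatic): no H
  2 × C: 2 H each → 4
  2 × O: 1 H each → 2
  1 × C: 3 H
  1 × C (aromatic): 1 H
  1 × C: 1 H
  1 × N: 2 H
  1 × N (aromatic): no H
  1 × N: no H
  1 × O: no H
  Total hydrogens = 13.
Molecular formula: C9H13N3O3

C9H13N3O3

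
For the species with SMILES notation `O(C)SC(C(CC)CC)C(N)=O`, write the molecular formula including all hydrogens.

C8H17NO2S

Heavy atoms from the SMILES: 8 C, 1 N, 2 O, 1 S.
Implicit hydrogens by atom environment:
  3 × C: 3 H each → 9
  2 × C: 2 H each → 4
  2 × C: 1 H each → 2
  2 × O: no H
  1 × C: no H
  1 × N: 2 H
  1 × S: no H
  Total hydrogens = 17.
Molecular formula: C8H17NO2S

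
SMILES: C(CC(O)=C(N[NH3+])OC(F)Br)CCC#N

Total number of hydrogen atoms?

Hydrogens are implicit in SMILES; fill each atom to its normal valence:
  4 × C: 2 H each → 8
  3 × C: no H
  1 × Br: no H
  1 × C: 1 H
  1 × F: no H
  1 × N (charge +1): 3 H
  1 × N: 1 H
  1 × N: no H
  1 × O: 1 H
  1 × O: no H
  Total hydrogens = 14.

14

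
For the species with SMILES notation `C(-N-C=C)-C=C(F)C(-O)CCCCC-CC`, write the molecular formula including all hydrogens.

Heavy atoms from the SMILES: 13 C, 1 F, 1 N, 1 O.
Implicit hydrogens by atom environment:
  8 × C: 2 H each → 16
  3 × C: 1 H each → 3
  1 × C: 3 H
  1 × C: no H
  1 × F: no H
  1 × N: 1 H
  1 × O: 1 H
  Total hydrogens = 24.
Molecular formula: C13H24FNO

C13H24FNO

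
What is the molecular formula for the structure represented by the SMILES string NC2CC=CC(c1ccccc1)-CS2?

Heavy atoms from the SMILES: 12 C, 1 N, 1 S.
Implicit hydrogens by atom environment:
  5 × C (aromatic): 1 H each → 5
  4 × C: 1 H each → 4
  2 × C: 2 H each → 4
  1 × C (aromatic): no H
  1 × N: 2 H
  1 × S: no H
  Total hydrogens = 15.
Molecular formula: C12H15NS

C12H15NS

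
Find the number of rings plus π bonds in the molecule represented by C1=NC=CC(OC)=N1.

4

Molecular formula from the SMILES: C5H6N2O.
DoU = (2C + 2 + N − H − X)/2 = (2·5 + 2 + 2 − 6 − 0)/2 = 8/2 = 4.
(Structurally: 1 ring(s) + 3 π bond(s) = 4.)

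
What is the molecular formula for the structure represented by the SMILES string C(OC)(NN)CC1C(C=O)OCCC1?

Heavy atoms from the SMILES: 9 C, 2 N, 3 O.
Implicit hydrogens by atom environment:
  4 × C: 2 H each → 8
  4 × C: 1 H each → 4
  3 × O: no H
  1 × C: 3 H
  1 × N: 2 H
  1 × N: 1 H
  Total hydrogens = 18.
Molecular formula: C9H18N2O3

C9H18N2O3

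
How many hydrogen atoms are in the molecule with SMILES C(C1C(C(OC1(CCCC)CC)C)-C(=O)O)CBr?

25

Hydrogens are implicit in SMILES; fill each atom to its normal valence:
  6 × C: 2 H each → 12
  3 × C: 3 H each → 9
  3 × C: 1 H each → 3
  2 × C: no H
  2 × O: no H
  1 × Br: no H
  1 × O: 1 H
  Total hydrogens = 25.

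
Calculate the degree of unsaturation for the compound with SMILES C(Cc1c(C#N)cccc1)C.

6

Molecular formula from the SMILES: C10H11N.
DoU = (2C + 2 + N − H − X)/2 = (2·10 + 2 + 1 − 11 − 0)/2 = 12/2 = 6.
(Structurally: 1 ring(s) + 5 π bond(s) = 6.)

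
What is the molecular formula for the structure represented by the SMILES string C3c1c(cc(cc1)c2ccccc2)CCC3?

Heavy atoms from the SMILES: 16 C.
Implicit hydrogens by atom environment:
  8 × C (aromatic): 1 H each → 8
  4 × C: 2 H each → 8
  4 × C (aromatic): no H
  Total hydrogens = 16.
Molecular formula: C16H16

C16H16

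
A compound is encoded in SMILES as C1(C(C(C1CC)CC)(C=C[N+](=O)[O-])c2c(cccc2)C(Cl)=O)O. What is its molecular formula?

C17H20ClNO4

Heavy atoms from the SMILES: 17 C, 1 Cl, 1 N, 4 O.
Implicit hydrogens by atom environment:
  5 × C: 1 H each → 5
  4 × C (aromatic): 1 H each → 4
  2 × C: 3 H each → 6
  2 × C: 2 H each → 4
  2 × C: no H
  2 × C (aromatic): no H
  2 × O: no H
  1 × Cl: no H
  1 × N (charge +1): no H
  1 × O: 1 H
  1 × O (charge -1): no H
  Total hydrogens = 20.
Molecular formula: C17H20ClNO4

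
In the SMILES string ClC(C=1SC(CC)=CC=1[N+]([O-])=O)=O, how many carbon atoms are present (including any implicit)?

7

The symbol for carbon appears 7 times in the SMILES. (Cl is a single chlorine, not C + l.)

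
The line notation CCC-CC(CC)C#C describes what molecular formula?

Heavy atoms from the SMILES: 9 C.
Implicit hydrogens by atom environment:
  4 × C: 2 H each → 8
  2 × C: 3 H each → 6
  2 × C: 1 H each → 2
  1 × C: no H
  Total hydrogens = 16.
Molecular formula: C9H16

C9H16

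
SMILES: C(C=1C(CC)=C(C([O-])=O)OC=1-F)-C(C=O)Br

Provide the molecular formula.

Heavy atoms from the SMILES: 1 Br, 10 C, 1 F, 4 O.
Implicit hydrogens by atom environment:
  4 × C (aromatic): no H
  2 × C: 2 H each → 4
  2 × C: 1 H each → 2
  2 × O: no H
  1 × Br: no H
  1 × C: 3 H
  1 × C: no H
  1 × F: no H
  1 × O (aromatic): no H
  1 × O (charge -1): no H
  Total hydrogens = 9.
Net charge -1.
Molecular formula: C10H9BrFO4-

C10H9BrFO4-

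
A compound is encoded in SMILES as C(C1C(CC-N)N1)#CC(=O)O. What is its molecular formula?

Heavy atoms from the SMILES: 7 C, 2 N, 2 O.
Implicit hydrogens by atom environment:
  3 × C: no H
  2 × C: 2 H each → 4
  2 × C: 1 H each → 2
  1 × N: 2 H
  1 × N: 1 H
  1 × O: 1 H
  1 × O: no H
  Total hydrogens = 10.
Molecular formula: C7H10N2O2

C7H10N2O2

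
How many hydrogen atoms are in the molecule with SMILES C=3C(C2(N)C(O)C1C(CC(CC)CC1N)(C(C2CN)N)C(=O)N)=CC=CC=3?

33

Hydrogens are implicit in SMILES; fill each atom to its normal valence:
  6 × C: 1 H each → 6
  5 × C (aromatic): 1 H each → 5
  5 × N: 2 H each → 10
  4 × C: 2 H each → 8
  3 × C: no H
  1 × C: 3 H
  1 × C (aromatic): no H
  1 × O: 1 H
  1 × O: no H
  Total hydrogens = 33.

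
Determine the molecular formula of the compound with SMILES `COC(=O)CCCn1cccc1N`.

C9H14N2O2

Heavy atoms from the SMILES: 9 C, 2 N, 2 O.
Implicit hydrogens by atom environment:
  3 × C: 2 H each → 6
  3 × C (aromatic): 1 H each → 3
  2 × O: no H
  1 × C: 3 H
  1 × C (aromatic): no H
  1 × C: no H
  1 × N: 2 H
  1 × N (aromatic): no H
  Total hydrogens = 14.
Molecular formula: C9H14N2O2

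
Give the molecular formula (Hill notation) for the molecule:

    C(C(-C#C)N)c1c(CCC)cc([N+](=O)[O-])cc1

C13H16N2O2

Heavy atoms from the SMILES: 13 C, 2 N, 2 O.
Implicit hydrogens by atom environment:
  3 × C: 2 H each → 6
  3 × C (aromatic): 1 H each → 3
  3 × C (aromatic): no H
  2 × C: 1 H each → 2
  1 × C: 3 H
  1 × C: no H
  1 × N: 2 H
  1 × N (charge +1): no H
  1 × O: no H
  1 × O (charge -1): no H
  Total hydrogens = 16.
Molecular formula: C13H16N2O2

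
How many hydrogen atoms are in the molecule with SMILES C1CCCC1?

Hydrogens are implicit in SMILES; fill each atom to its normal valence:
  5 × C: 2 H each → 10
  Total hydrogens = 10.

10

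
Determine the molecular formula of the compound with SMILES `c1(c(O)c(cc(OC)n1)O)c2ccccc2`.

C12H11NO3

Heavy atoms from the SMILES: 12 C, 1 N, 3 O.
Implicit hydrogens by atom environment:
  6 × C (aromatic): 1 H each → 6
  5 × C (aromatic): no H
  2 × O: 1 H each → 2
  1 × C: 3 H
  1 × N (aromatic): no H
  1 × O: no H
  Total hydrogens = 11.
Molecular formula: C12H11NO3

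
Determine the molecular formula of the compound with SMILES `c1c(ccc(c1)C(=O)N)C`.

Heavy atoms from the SMILES: 8 C, 1 N, 1 O.
Implicit hydrogens by atom environment:
  4 × C (aromatic): 1 H each → 4
  2 × C (aromatic): no H
  1 × C: 3 H
  1 × C: no H
  1 × N: 2 H
  1 × O: no H
  Total hydrogens = 9.
Molecular formula: C8H9NO

C8H9NO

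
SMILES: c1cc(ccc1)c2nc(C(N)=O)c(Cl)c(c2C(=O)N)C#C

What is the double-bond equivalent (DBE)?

12

Molecular formula from the SMILES: C15H10ClN3O2.
DoU = (2C + 2 + N − H − X)/2 = (2·15 + 2 + 3 − 10 − 1)/2 = 24/2 = 12.
(Structurally: 2 ring(s) + 10 π bond(s) = 12.)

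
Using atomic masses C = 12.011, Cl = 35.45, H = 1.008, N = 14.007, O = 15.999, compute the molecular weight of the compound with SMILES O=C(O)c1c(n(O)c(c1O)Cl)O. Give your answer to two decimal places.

Molecular formula: C5H4ClNO5.
M = 5×12.011 + 1×35.45 + 4×1.008 + 1×14.007 + 5×15.999 = 193.54 g/mol.

193.54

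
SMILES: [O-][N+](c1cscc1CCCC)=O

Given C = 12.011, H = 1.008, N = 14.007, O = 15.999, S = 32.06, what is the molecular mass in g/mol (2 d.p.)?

185.24

Molecular formula: C8H11NO2S.
M = 8×12.011 + 11×1.008 + 1×14.007 + 2×15.999 + 1×32.06 = 185.24 g/mol.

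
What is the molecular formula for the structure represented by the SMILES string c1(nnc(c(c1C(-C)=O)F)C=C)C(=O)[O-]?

Heavy atoms from the SMILES: 9 C, 1 F, 2 N, 3 O.
Implicit hydrogens by atom environment:
  4 × C (aromatic): no H
  2 × C: no H
  2 × N (aromatic): no H
  2 × O: no H
  1 × C: 3 H
  1 × C: 2 H
  1 × C: 1 H
  1 × F: no H
  1 × O (charge -1): no H
  Total hydrogens = 6.
Net charge -1.
Molecular formula: C9H6FN2O3-

C9H6FN2O3-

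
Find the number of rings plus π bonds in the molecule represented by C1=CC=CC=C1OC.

4

Molecular formula from the SMILES: C7H8O.
DoU = (2C + 2 + N − H − X)/2 = (2·7 + 2 + 0 − 8 − 0)/2 = 8/2 = 4.
(Structurally: 1 ring(s) + 3 π bond(s) = 4.)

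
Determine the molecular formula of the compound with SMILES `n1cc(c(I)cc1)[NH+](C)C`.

C7H10IN2+

Heavy atoms from the SMILES: 7 C, 1 I, 2 N.
Implicit hydrogens by atom environment:
  3 × C (aromatic): 1 H each → 3
  2 × C: 3 H each → 6
  2 × C (aromatic): no H
  1 × I: no H
  1 × N (charge +1): 1 H
  1 × N (aromatic): no H
  Total hydrogens = 10.
Net charge +1.
Molecular formula: C7H10IN2+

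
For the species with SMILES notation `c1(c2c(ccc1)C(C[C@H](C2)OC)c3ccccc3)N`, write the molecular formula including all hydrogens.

Heavy atoms from the SMILES: 17 C, 1 N, 1 O.
Implicit hydrogens by atom environment:
  8 × C (aromatic): 1 H each → 8
  4 × C (aromatic): no H
  2 × C: 2 H each → 4
  2 × C: 1 H each → 2
  1 × C: 3 H
  1 × N: 2 H
  1 × O: no H
  Total hydrogens = 19.
Molecular formula: C17H19NO

C17H19NO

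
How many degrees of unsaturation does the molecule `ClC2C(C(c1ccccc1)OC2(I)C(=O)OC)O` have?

Molecular formula from the SMILES: C12H12ClIO4.
DoU = (2C + 2 + N − H − X)/2 = (2·12 + 2 + 0 − 12 − 2)/2 = 12/2 = 6.
(Structurally: 2 ring(s) + 4 π bond(s) = 6.)

6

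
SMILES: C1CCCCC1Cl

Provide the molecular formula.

C6H11Cl

Heavy atoms from the SMILES: 6 C, 1 Cl.
Implicit hydrogens by atom environment:
  5 × C: 2 H each → 10
  1 × C: 1 H
  1 × Cl: no H
  Total hydrogens = 11.
Molecular formula: C6H11Cl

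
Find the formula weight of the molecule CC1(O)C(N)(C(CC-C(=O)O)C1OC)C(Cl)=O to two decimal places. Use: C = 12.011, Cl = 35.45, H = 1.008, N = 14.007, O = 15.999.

265.69

Molecular formula: C10H16ClNO5.
M = 10×12.011 + 1×35.45 + 16×1.008 + 1×14.007 + 5×15.999 = 265.69 g/mol.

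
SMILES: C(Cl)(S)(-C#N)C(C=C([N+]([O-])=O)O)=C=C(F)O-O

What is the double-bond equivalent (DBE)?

6

Molecular formula from the SMILES: C7H4ClFN2O5S.
DoU = (2C + 2 + N − H − X)/2 = (2·7 + 2 + 2 − 4 − 2)/2 = 12/2 = 6.
(Structurally: 0 ring(s) + 6 π bond(s) = 6.)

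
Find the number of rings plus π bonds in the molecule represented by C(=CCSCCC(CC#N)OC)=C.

Molecular formula from the SMILES: C10H15NOS.
DoU = (2C + 2 + N − H − X)/2 = (2·10 + 2 + 1 − 15 − 0)/2 = 8/2 = 4.
(Structurally: 0 ring(s) + 4 π bond(s) = 4.)

4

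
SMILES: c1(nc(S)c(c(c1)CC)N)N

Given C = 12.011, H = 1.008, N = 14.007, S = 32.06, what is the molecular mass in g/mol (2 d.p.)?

169.25

Molecular formula: C7H11N3S.
M = 7×12.011 + 11×1.008 + 3×14.007 + 1×32.06 = 169.25 g/mol.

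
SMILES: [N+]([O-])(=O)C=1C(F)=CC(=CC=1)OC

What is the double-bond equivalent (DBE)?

Molecular formula from the SMILES: C7H6FNO3.
DoU = (2C + 2 + N − H − X)/2 = (2·7 + 2 + 1 − 6 − 1)/2 = 10/2 = 5.
(Structurally: 1 ring(s) + 4 π bond(s) = 5.)

5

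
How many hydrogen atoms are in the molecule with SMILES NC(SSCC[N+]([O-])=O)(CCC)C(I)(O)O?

Hydrogens are implicit in SMILES; fill each atom to its normal valence:
  4 × C: 2 H each → 8
  2 × C: no H
  2 × O: 1 H each → 2
  2 × S: no H
  1 × C: 3 H
  1 × I: no H
  1 × N: 2 H
  1 × N (charge +1): no H
  1 × O: no H
  1 × O (charge -1): no H
  Total hydrogens = 15.

15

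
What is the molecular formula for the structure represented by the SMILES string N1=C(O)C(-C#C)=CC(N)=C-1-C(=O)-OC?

C9H8N2O3

Heavy atoms from the SMILES: 9 C, 2 N, 3 O.
Implicit hydrogens by atom environment:
  4 × C (aromatic): no H
  2 × C: no H
  2 × O: no H
  1 × C: 3 H
  1 × C (aromatic): 1 H
  1 × C: 1 H
  1 × N: 2 H
  1 × N (aromatic): no H
  1 × O: 1 H
  Total hydrogens = 8.
Molecular formula: C9H8N2O3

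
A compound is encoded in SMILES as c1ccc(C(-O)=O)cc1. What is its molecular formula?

Heavy atoms from the SMILES: 7 C, 2 O.
Implicit hydrogens by atom environment:
  5 × C (aromatic): 1 H each → 5
  1 × C (aromatic): no H
  1 × C: no H
  1 × O: 1 H
  1 × O: no H
  Total hydrogens = 6.
Molecular formula: C7H6O2

C7H6O2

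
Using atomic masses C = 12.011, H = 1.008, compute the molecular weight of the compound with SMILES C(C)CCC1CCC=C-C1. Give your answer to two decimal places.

Molecular formula: C10H18.
M = 10×12.011 + 18×1.008 = 138.25 g/mol.

138.25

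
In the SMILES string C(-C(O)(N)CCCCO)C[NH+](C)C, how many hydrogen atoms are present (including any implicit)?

23

Hydrogens are implicit in SMILES; fill each atom to its normal valence:
  6 × C: 2 H each → 12
  2 × C: 3 H each → 6
  2 × O: 1 H each → 2
  1 × C: no H
  1 × N: 2 H
  1 × N (charge +1): 1 H
  Total hydrogens = 23.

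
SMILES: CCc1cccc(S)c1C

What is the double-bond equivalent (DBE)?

Molecular formula from the SMILES: C9H12S.
DoU = (2C + 2 + N − H − X)/2 = (2·9 + 2 + 0 − 12 − 0)/2 = 8/2 = 4.
(Structurally: 1 ring(s) + 3 π bond(s) = 4.)

4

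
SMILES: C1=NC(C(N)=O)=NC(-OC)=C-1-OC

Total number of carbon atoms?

7

The symbol for carbon appears 7 times in the SMILES.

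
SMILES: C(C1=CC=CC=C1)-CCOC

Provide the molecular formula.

C10H14O

Heavy atoms from the SMILES: 10 C, 1 O.
Implicit hydrogens by atom environment:
  5 × C (aromatic): 1 H each → 5
  3 × C: 2 H each → 6
  1 × C: 3 H
  1 × C (aromatic): no H
  1 × O: no H
  Total hydrogens = 14.
Molecular formula: C10H14O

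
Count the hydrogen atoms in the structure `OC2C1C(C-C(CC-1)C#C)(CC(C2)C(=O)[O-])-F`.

Hydrogens are implicit in SMILES; fill each atom to its normal valence:
  5 × C: 2 H each → 10
  5 × C: 1 H each → 5
  3 × C: no H
  1 × F: no H
  1 × O: 1 H
  1 × O: no H
  1 × O (charge -1): no H
  Total hydrogens = 16.

16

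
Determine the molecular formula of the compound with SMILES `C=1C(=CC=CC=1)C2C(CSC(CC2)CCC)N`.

C15H23NS

Heavy atoms from the SMILES: 15 C, 1 N, 1 S.
Implicit hydrogens by atom environment:
  5 × C: 2 H each → 10
  5 × C (aromatic): 1 H each → 5
  3 × C: 1 H each → 3
  1 × C: 3 H
  1 × C (aromatic): no H
  1 × N: 2 H
  1 × S: no H
  Total hydrogens = 23.
Molecular formula: C15H23NS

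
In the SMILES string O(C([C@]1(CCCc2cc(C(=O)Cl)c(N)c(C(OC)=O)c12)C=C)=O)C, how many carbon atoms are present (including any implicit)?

17

The symbol for carbon appears 17 times in the SMILES. Lowercase c denotes aromatic carbon and counts toward C.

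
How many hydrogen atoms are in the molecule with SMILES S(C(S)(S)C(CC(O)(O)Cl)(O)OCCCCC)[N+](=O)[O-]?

Hydrogens are implicit in SMILES; fill each atom to its normal valence:
  5 × C: 2 H each → 10
  3 × C: no H
  3 × O: 1 H each → 3
  2 × O: no H
  2 × S: 1 H each → 2
  1 × C: 3 H
  1 × Cl: no H
  1 × N (charge +1): no H
  1 × O (charge -1): no H
  1 × S: no H
  Total hydrogens = 18.

18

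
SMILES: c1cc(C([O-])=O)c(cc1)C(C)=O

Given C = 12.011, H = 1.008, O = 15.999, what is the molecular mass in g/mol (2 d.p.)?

163.15

Molecular formula: C9H7O3-.
M = 9×12.011 + 7×1.008 + 3×15.999 = 163.15 g/mol.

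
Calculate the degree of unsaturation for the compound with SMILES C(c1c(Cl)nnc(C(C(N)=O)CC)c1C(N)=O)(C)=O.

7

Molecular formula from the SMILES: C11H13ClN4O3.
DoU = (2C + 2 + N − H − X)/2 = (2·11 + 2 + 4 − 13 − 1)/2 = 14/2 = 7.
(Structurally: 1 ring(s) + 6 π bond(s) = 7.)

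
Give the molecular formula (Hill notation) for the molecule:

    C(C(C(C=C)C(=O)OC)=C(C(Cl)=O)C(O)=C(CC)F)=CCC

C16H20ClFO4

Heavy atoms from the SMILES: 16 C, 1 Cl, 1 F, 4 O.
Implicit hydrogens by atom environment:
  6 × C: no H
  4 × C: 1 H each → 4
  3 × C: 3 H each → 9
  3 × C: 2 H each → 6
  3 × O: no H
  1 × Cl: no H
  1 × F: no H
  1 × O: 1 H
  Total hydrogens = 20.
Molecular formula: C16H20ClFO4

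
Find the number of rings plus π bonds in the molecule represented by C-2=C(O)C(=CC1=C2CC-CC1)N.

Molecular formula from the SMILES: C10H13NO.
DoU = (2C + 2 + N − H − X)/2 = (2·10 + 2 + 1 − 13 − 0)/2 = 10/2 = 5.
(Structurally: 2 ring(s) + 3 π bond(s) = 5.)

5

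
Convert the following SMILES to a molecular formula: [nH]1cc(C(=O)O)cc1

Heavy atoms from the SMILES: 5 C, 1 N, 2 O.
Implicit hydrogens by atom environment:
  3 × C (aromatic): 1 H each → 3
  1 × C (aromatic): no H
  1 × C: no H
  1 × N (aromatic): 1 H
  1 × O: 1 H
  1 × O: no H
  Total hydrogens = 5.
Molecular formula: C5H5NO2

C5H5NO2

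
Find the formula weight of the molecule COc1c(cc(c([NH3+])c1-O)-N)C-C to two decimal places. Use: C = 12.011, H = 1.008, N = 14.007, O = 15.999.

183.23

Molecular formula: C9H15N2O2+.
M = 9×12.011 + 15×1.008 + 2×14.007 + 2×15.999 = 183.23 g/mol.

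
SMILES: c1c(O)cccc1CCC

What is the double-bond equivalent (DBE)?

4

Molecular formula from the SMILES: C9H12O.
DoU = (2C + 2 + N − H − X)/2 = (2·9 + 2 + 0 − 12 − 0)/2 = 8/2 = 4.
(Structurally: 1 ring(s) + 3 π bond(s) = 4.)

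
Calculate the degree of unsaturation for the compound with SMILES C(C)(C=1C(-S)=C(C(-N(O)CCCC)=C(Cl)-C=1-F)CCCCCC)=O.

Molecular formula from the SMILES: C18H27ClFNO2S.
DoU = (2C + 2 + N − H − X)/2 = (2·18 + 2 + 1 − 27 − 2)/2 = 10/2 = 5.
(Structurally: 1 ring(s) + 4 π bond(s) = 5.)

5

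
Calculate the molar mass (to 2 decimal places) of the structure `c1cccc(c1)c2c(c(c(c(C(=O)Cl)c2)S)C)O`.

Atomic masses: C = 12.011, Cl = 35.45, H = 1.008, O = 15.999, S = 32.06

278.75

Molecular formula: C14H11ClO2S.
M = 14×12.011 + 1×35.45 + 11×1.008 + 2×15.999 + 1×32.06 = 278.75 g/mol.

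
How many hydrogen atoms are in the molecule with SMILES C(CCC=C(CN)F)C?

14

Hydrogens are implicit in SMILES; fill each atom to its normal valence:
  4 × C: 2 H each → 8
  1 × C: 3 H
  1 × C: 1 H
  1 × C: no H
  1 × F: no H
  1 × N: 2 H
  Total hydrogens = 14.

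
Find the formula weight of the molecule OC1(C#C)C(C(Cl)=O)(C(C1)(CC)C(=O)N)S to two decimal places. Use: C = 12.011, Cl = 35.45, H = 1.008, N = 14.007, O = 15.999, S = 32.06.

261.72

Molecular formula: C10H12ClNO3S.
M = 10×12.011 + 1×35.45 + 12×1.008 + 1×14.007 + 3×15.999 + 1×32.06 = 261.72 g/mol.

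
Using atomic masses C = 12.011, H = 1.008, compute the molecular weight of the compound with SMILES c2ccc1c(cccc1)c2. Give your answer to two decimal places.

Molecular formula: C10H8.
M = 10×12.011 + 8×1.008 = 128.17 g/mol.

128.17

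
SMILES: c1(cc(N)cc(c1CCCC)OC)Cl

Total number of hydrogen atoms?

16

Hydrogens are implicit in SMILES; fill each atom to its normal valence:
  4 × C (aromatic): no H
  3 × C: 2 H each → 6
  2 × C: 3 H each → 6
  2 × C (aromatic): 1 H each → 2
  1 × Cl: no H
  1 × N: 2 H
  1 × O: no H
  Total hydrogens = 16.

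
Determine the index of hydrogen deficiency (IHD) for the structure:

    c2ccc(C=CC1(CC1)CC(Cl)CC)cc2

6

Molecular formula from the SMILES: C15H19Cl.
DoU = (2C + 2 + N − H − X)/2 = (2·15 + 2 + 0 − 19 − 1)/2 = 12/2 = 6.
(Structurally: 2 ring(s) + 4 π bond(s) = 6.)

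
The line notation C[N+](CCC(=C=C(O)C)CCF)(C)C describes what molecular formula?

Heavy atoms from the SMILES: 11 C, 1 F, 1 N, 1 O.
Implicit hydrogens by atom environment:
  4 × C: 3 H each → 12
  4 × C: 2 H each → 8
  3 × C: no H
  1 × F: no H
  1 × N (charge +1): no H
  1 × O: 1 H
  Total hydrogens = 21.
Net charge +1.
Molecular formula: C11H21FNO+

C11H21FNO+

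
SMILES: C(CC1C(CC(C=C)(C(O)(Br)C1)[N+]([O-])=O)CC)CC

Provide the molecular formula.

Heavy atoms from the SMILES: 1 Br, 14 C, 1 N, 3 O.
Implicit hydrogens by atom environment:
  7 × C: 2 H each → 14
  3 × C: 1 H each → 3
  2 × C: 3 H each → 6
  2 × C: no H
  1 × Br: no H
  1 × N (charge +1): no H
  1 × O: 1 H
  1 × O: no H
  1 × O (charge -1): no H
  Total hydrogens = 24.
Molecular formula: C14H24BrNO3

C14H24BrNO3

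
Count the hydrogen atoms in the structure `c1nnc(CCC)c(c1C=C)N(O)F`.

12

Hydrogens are implicit in SMILES; fill each atom to its normal valence:
  3 × C: 2 H each → 6
  3 × C (aromatic): no H
  2 × N (aromatic): no H
  1 × C: 3 H
  1 × C (aromatic): 1 H
  1 × C: 1 H
  1 × F: no H
  1 × N: no H
  1 × O: 1 H
  Total hydrogens = 12.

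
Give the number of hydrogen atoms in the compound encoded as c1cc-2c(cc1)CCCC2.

Hydrogens are implicit in SMILES; fill each atom to its normal valence:
  4 × C: 2 H each → 8
  4 × C (aromatic): 1 H each → 4
  2 × C (aromatic): no H
  Total hydrogens = 12.

12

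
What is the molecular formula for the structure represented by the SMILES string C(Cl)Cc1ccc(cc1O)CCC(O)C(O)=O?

Heavy atoms from the SMILES: 12 C, 1 Cl, 4 O.
Implicit hydrogens by atom environment:
  4 × C: 2 H each → 8
  3 × C (aromatic): 1 H each → 3
  3 × C (aromatic): no H
  3 × O: 1 H each → 3
  1 × C: 1 H
  1 × C: no H
  1 × Cl: no H
  1 × O: no H
  Total hydrogens = 15.
Molecular formula: C12H15ClO4

C12H15ClO4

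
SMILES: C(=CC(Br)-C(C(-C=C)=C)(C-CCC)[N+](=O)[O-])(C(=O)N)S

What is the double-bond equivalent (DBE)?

Molecular formula from the SMILES: C13H19BrN2O3S.
DoU = (2C + 2 + N − H − X)/2 = (2·13 + 2 + 2 − 19 − 1)/2 = 10/2 = 5.
(Structurally: 0 ring(s) + 5 π bond(s) = 5.)

5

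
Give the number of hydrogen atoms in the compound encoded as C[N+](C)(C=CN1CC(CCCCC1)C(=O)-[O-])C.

Hydrogens are implicit in SMILES; fill each atom to its normal valence:
  6 × C: 2 H each → 12
  3 × C: 3 H each → 9
  3 × C: 1 H each → 3
  1 × C: no H
  1 × N: no H
  1 × N (charge +1): no H
  1 × O: no H
  1 × O (charge -1): no H
  Total hydrogens = 24.

24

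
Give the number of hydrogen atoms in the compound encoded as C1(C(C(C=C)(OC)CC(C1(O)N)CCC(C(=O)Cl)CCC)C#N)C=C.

29

Hydrogens are implicit in SMILES; fill each atom to its normal valence:
  7 × C: 2 H each → 14
  6 × C: 1 H each → 6
  4 × C: no H
  2 × C: 3 H each → 6
  2 × O: no H
  1 × Cl: no H
  1 × N: 2 H
  1 × N: no H
  1 × O: 1 H
  Total hydrogens = 29.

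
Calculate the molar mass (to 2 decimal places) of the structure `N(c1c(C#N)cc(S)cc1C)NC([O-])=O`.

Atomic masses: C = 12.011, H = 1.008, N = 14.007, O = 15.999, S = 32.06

222.24

Molecular formula: C9H8N3O2S-.
M = 9×12.011 + 8×1.008 + 3×14.007 + 2×15.999 + 1×32.06 = 222.24 g/mol.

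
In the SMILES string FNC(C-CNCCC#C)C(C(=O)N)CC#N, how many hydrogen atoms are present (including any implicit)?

Hydrogens are implicit in SMILES; fill each atom to its normal valence:
  5 × C: 2 H each → 10
  3 × C: 1 H each → 3
  3 × C: no H
  2 × N: 1 H each → 2
  1 × F: no H
  1 × N: 2 H
  1 × N: no H
  1 × O: no H
  Total hydrogens = 17.

17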